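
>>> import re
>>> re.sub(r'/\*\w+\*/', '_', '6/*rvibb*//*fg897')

Matches: at [1:10] → '/*rvibb*/'.
`sub` substitutes '_' at each match site.

'6_/*fg897'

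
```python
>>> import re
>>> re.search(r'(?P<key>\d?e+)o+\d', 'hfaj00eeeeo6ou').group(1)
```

'0eeee'

The match spans [5:12] → '0eeeeo6'.
Captured: group 1 = '0eeee'.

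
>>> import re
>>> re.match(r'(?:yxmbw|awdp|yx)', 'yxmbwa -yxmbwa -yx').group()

'yxmbw'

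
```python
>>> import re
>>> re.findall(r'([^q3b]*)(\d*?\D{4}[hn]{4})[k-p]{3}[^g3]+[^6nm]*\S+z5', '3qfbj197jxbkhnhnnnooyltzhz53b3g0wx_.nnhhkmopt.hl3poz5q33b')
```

Pattern: zero or more of any character except [q3b] (captured); then zero or more of a digit (lazy), then exactly 4 of a non-digit, then exactly 4 of one of [hn] (captured); then exactly 3 of a character in [k-p], then one or more of any character except [g3]; then zero or more of any character except [6nm], then one or more of a non-whitespace character, then the literal 'z5'.
Scanning left to right: at [4:53] match 'j197jxbkhnhnnnooyltzhz53b3g0wx_.nnhhkmopt.hl3poz5', groups = ('j197j', 'xbkhnhnn').
2 groups means the one result is a tuple of 2 captured strings — 1 here.

[('j197j', 'xbkhnhnn')]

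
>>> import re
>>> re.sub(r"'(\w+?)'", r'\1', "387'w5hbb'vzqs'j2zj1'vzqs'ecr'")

Matches: at [3:10] → "'w5hbb'"; at [14:21] → "'j2zj1'"; at [25:30] → "'ecr'".
The replacement refers to a captured group, so each match is rewritten using its own captured text.

'387w5hbbvzqsj2zj1vzqsecr'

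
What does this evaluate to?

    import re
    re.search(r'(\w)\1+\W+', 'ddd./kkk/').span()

A backreference is literal: `\1` must see the identical characters the first group matched.
The match spans [0:5] → 'ddd./'.

(0, 5)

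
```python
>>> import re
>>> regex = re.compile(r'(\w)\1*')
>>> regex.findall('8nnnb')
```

After group 1 captures some text, `\1` only succeeds where that same text appears again.
Because there's exactly one group, `findall` drops the full match and keeps group 1 from each hit.

['8', 'n', 'b']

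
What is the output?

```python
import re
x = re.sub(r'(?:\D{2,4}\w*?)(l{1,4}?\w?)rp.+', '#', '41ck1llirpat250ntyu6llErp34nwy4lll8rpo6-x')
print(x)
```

41#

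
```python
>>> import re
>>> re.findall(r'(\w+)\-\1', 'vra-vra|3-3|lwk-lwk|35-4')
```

The backreference `\1` re-matches whatever the first group consumed, character for character.
Because there's exactly one group, `findall` drops the full match and keeps group 1 from each hit.

['vra', '3', 'lwk']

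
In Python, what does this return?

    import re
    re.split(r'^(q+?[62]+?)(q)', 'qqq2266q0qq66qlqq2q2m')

The pattern matches anchored at the start of the string; then one or more of a literal 'q' (lazy), then one or more of one of [62] (lazy) (captured); then a literal 'q' (captured).
Matches to split on: at [0:8] → 'qqq2266q'.
`re.split` interleaves the captured-group text with the surrounding fragments.

['', 'qqq2266', 'q', '0qq66qlqq2q2m']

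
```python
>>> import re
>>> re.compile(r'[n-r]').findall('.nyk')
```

`findall` yields the raw match text (1 of them) because the pattern has no groups.

['n']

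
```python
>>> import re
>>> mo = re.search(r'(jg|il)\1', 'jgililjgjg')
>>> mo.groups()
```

('il',)

The match spans [2:6] → 'ilil'.
Captured: group 1 = 'il'.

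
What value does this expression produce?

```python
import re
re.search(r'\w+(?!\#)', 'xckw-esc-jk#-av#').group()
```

'xckw'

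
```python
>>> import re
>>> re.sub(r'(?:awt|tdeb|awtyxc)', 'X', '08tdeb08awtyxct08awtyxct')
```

'08X08Xyxct08Xyxct'

`|` is ordered: at each position the engine commits to the first alternative that works.
Each match is replaced by 'X'.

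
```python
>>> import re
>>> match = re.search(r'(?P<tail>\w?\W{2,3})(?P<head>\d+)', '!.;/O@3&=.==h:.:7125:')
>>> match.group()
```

Pattern: optionally a word character, then 2 to 3 of a non-word character (captured as 'tail'); then one or more of a digit (captured as 'head').
`re.search` tries every starting position until one works.
The match spans [12:20] → 'h:.:7125'.
Captured: group 1 = 'h:.:', group 2 = '7125'.

'h:.:7125'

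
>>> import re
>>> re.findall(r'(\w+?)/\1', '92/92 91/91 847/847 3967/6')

['92', '91', '847']

`\1` is not a pattern — it's the concrete string captured by group 1, re-applied verbatim.
One capturing group, so `findall` returns just the captured substring from each match — 3 in all.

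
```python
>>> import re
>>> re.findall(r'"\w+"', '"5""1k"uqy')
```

['"5"', '"1k"']

No capturing groups, so `findall` returns the 2 full match strings.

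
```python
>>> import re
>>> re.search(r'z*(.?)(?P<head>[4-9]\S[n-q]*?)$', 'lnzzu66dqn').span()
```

Pattern: zero or more of a literal 'z'; then optionally any character (captured); then a character in [4-9], then a non-whitespace character, then zero or more of a character in [n-q] (lazy) (captured as 'head'); then anchored at the end.
`re.search` tries every starting position until one works.
The match spans [5:10] → '66dqn'.
Captured: group 1 = '6', group 2 = '6dqn'.

(5, 10)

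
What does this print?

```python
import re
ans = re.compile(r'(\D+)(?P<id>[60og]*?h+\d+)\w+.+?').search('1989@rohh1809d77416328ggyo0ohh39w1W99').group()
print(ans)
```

@rohh1809d77416328ggyo0ohh39w1W99

Pattern: one or more of a non-digit (captured); then zero or more of one of [60og] (lazy), then one or more of the literal 'h', then one or more of a digit (captured as 'id'); then one or more of a word character; then one or more of any character (lazy).
`search` walks the string left to right and returns the first match it finds.
The match spans [4:37] → '@rohh1809d77416328ggyo0ohh39w1W99'.
Captured: group 1 = '@roh', group 2 = 'h1809'.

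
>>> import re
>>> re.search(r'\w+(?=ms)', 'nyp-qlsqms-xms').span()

(4, 8)

The positive lookaround only admits positions where the adjacent text matches; those characters stay outside the span.
Unlike `match`, `search` isn't anchored — it looks for the pattern anywhere in the string.
The match spans [4:8] → 'qlsq'.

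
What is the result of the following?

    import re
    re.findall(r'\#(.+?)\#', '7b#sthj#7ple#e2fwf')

['sthj']

The `?` after the quantifier makes it lazy — it takes as little as possible before letting the rest of the pattern try.
`findall` collects group 1 from the one match (1 total).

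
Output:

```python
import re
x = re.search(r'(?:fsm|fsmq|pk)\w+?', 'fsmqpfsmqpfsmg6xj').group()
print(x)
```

fsmq

The regex engine tests alternatives in the order written; an earlier branch that matches wins even if a later one would match more.
The match spans [0:4] → 'fsmq'.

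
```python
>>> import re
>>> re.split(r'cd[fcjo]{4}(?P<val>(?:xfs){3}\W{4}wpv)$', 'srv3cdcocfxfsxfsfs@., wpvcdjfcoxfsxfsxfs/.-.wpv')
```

['srv3cdcocfxfsxfsfs@., wpv', 'xfsxfsxfs/.-.wpv', '']

`re.split` interleaves the captured-group text with the surrounding fragments.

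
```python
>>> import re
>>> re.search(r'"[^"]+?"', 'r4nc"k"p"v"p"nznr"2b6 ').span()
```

`re.search` tries every starting position until one works.
The match spans [4:7] → '"k"'.

(4, 7)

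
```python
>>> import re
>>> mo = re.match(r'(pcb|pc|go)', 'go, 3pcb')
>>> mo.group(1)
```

`re.match` won't scan ahead — the pattern has to work from the very first character.
The match spans [0:2] → 'go'.
Captured: group 1 = 'go'.

'go'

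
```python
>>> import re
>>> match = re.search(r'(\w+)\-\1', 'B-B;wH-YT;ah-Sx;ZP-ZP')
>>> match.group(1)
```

After group 1 captures some text, `\1` only succeeds where that same text appears again.
`re.search` tries every starting position until one works.
The match spans [0:3] → 'B-B'.
Captured: group 1 = 'B'.

'B'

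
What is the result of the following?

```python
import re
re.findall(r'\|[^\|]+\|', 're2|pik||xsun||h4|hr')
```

['|pik|', '|xsun|', '|h4|']

Walking the string: at [3:8] → '|pik|'; at [8:14] → '|xsun|'; at [14:18] → '|h4|'.
With no groups in the pattern, `findall` gives back each whole match — 3 here.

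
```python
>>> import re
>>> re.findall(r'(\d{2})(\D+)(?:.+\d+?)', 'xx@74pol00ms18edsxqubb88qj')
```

The pattern matches exactly 2 of a digit (captured); then one or more of a non-digit (captured); then one or more of any character, then one or more of a digit (lazy) (non-capturing group).
Walking the string: at [3:24] match '74pol00ms18edsxqubb88', groups = ('74', 'pol').
Multiple groups make `findall` return tuples — one 2-tuple for the one match.

[('74', 'pol')]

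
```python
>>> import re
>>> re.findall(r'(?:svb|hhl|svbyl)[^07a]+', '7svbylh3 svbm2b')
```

Matches: at [1:15] → 'svbylh3 svbm2b'.
No capturing groups, so `findall` returns the 1 full match string.

['svbylh3 svbm2b']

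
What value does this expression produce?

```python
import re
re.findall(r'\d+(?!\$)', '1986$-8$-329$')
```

Because the assertion is negative and zero-width, positions next to the forbidden text are skipped.
Matches: at [0:3] → '198'; at [9:11] → '32'.
Since nothing is captured, `findall` lists the 2 matched substrings directly.

['198', '32']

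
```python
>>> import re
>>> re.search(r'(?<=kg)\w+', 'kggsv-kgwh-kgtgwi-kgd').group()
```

Because the assertion is zero-width, the text it checks is not consumed and won't appear in the result.
Unlike `match`, `search` isn't anchored — it looks for the pattern anywhere in the string.
The match spans [2:5] → 'gsv'.

'gsv'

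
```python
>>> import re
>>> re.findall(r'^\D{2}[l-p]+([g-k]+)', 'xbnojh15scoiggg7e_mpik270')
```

['jh']

This matches anchored at the start of the string; then exactly 2 of a non-digit, then one or more of a character in [l-p]; then one or more of a character in [g-k] (captured).
With a single group, `findall` returns only what that group captured — 1 item.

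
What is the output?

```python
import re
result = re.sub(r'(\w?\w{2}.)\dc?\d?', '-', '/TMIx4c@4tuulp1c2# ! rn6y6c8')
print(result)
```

The pattern matches optionally a word character, then exactly 2 of a word character, then any character (captured); then a digit, then optionally the literal 'c', then optionally a digit.
`sub` substitutes '-' at each match site.

/-@4t-# ! -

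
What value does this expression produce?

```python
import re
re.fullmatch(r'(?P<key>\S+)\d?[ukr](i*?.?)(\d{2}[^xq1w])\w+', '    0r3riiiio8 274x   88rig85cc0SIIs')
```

The pattern matches one or more of a non-whitespace character (captured as 'key'); then optionally a digit, then one of [ukr]; then zero or more of a literal 'i' (lazy), then optionally any character (captured); then exactly 2 of a digit, then any character except [xq1w] (captured); then one or more of a word character.
`re.fullmatch` is like wrapping the pattern in `^…$` (in single-line mode).
Here the pattern can't cover the whole string, so the call returns None.

None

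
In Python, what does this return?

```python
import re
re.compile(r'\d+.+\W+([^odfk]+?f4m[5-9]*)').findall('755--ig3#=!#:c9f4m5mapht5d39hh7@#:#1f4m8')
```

['1f4m8']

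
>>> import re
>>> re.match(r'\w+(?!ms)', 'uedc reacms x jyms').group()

'uedc'

`match` is anchored at position 0; if the pattern doesn't fit there, it returns None.
The match spans [0:4] → 'uedc'.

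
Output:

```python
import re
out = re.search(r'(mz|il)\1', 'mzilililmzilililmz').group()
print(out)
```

ilil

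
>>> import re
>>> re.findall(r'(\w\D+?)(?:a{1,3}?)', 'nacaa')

This matches a word character, then one or more of a non-digit (lazy) (captured); then 1 to 3 of a literal 'a' (lazy) (non-capturing group).
Because the quantifier is non-greedy, it stops expanding at the earliest point where the rest of the pattern can succeed.
Walking the string: at [0:4] match 'naca', group 1 = 'nac'.
One capturing group, so `findall` returns just the captured substring from the one match — 1 in all.

['nac']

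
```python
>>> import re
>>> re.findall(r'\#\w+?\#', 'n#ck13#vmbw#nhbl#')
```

Matches: at [1:7] → '#ck13#'; at [11:17] → '#nhbl#'.
Since nothing is captured, `findall` lists the 2 matched substrings directly.

['#ck13#', '#nhbl#']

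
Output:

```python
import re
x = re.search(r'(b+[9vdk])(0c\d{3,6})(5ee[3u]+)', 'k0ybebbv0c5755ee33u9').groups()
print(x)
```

('bbv', '0c575', '5ee33u')

The match spans [5:19] → 'bbv0c5755ee33u'.
Captured: group 1 = 'bbv', group 2 = '0c575', group 3 = '5ee33u'.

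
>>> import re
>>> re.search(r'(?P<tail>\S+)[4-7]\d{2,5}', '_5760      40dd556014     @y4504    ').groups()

('_5',)

Pattern: one or more of a non-whitespace character (captured as 'tail'); then a character in [4-7], then 2 to 5 of a digit.
`re.search` tries every starting position until one works.
The match spans [0:5] → '_5760'.
Captured: group 1 = '_5'.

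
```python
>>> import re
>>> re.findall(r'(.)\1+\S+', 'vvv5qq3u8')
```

After group 1 captures some text, `\1` only succeeds where that same text appears again.
Scanning left to right: at [0:9] match 'vvv5qq3u8', group 1 = 'v'.
`findall` collects group 1 from the one match (1 total).

['v']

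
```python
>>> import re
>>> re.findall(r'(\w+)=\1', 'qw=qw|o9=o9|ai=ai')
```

['qw', 'o9', 'ai']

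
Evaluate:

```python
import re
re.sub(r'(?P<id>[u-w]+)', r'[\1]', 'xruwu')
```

'xr[uwu]'

Pattern: one or more of a character in [u-w] (captured as 'id').
Matches: at [2:5] → 'uwu'.
The replacement refers to a captured group, so each match is rewritten using its own captured text.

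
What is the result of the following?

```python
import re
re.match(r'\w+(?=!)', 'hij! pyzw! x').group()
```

'hij'

Lookahead/lookbehind check context without consuming it, so the matched span excludes the asserted characters.
`re.match` only tries the pattern at the start of the string.
The match spans [0:3] → 'hij'.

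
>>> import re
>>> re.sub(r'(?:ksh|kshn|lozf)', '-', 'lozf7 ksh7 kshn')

Alternation tries branches left to right and keeps the first one that lets the overall match succeed at that position.
Every occurrence is swapped for '-'.

'-7 -7 -n'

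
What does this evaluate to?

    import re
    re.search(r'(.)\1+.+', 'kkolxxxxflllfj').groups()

`\1` has to match the exact text group 1 already captured.
Unlike `match`, `search` isn't anchored — it looks for the pattern anywhere in the string.
The match spans [0:14] → 'kkolxxxxflllfj'.
Captured: group 1 = 'k'.

('k',)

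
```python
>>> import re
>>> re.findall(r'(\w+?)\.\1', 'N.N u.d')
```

`\1` has to match the exact text group 1 already captured.
Because there's exactly one group, `findall` drops the full match and keeps group 1 from the one hit.

['N']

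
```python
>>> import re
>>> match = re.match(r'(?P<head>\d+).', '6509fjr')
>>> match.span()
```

Pattern: one or more of a digit (captured as 'head'); then any character.
`match` is anchored at position 0; if the pattern doesn't fit there, it returns None.
The match spans [0:5] → '6509f'.
Captured: group 1 = '6509'.

(0, 5)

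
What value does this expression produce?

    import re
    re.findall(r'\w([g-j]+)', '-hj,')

The pattern matches a word character; then one or more of a character in [g-j] (captured).
Walking the string: at [1:3] match 'hj', group 1 = 'j'.
One capturing group, so `findall` returns just the captured substring from the one match — 1 in all.

['j']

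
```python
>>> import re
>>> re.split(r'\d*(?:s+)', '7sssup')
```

['', 'up']

Splitting on the pattern gives 2 pieces.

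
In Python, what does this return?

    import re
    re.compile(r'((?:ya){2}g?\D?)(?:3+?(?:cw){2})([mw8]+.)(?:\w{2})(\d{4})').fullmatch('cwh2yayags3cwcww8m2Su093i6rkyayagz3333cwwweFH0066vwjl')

For `fullmatch`, every character of the input must be accounted for by the pattern.
Here there's no way to consume every character, so the call returns None.

None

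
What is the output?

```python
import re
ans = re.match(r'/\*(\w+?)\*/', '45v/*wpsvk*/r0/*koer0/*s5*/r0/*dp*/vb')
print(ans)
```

With `match`, the pattern is implicitly anchored at the beginning.
Here position 0 doesn't satisfy it, so the call returns None.

None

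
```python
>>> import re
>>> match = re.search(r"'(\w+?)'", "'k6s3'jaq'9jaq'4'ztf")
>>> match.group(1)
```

The match spans [0:6] → "'k6s3'".
Captured: group 1 = 'k6s3'.

'k6s3'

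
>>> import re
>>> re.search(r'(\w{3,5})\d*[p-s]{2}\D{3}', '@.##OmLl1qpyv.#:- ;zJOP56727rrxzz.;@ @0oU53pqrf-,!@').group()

This matches 3 to 5 of a word character (captured); then zero or more of a digit, then exactly 2 of a character in [p-s], then exactly 3 of a non-digit.
`re.search` scans for the first position where the pattern succeeds.
The match spans [4:14] → 'OmLl1qpyv.'.
Captured: group 1 = 'OmLl1'.

'OmLl1qpyv.'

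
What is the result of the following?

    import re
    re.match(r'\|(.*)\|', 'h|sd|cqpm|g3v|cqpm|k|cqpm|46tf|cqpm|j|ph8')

With `match`, the pattern is implicitly anchored at the beginning.
Here position 0 doesn't satisfy it, so the call returns None.

None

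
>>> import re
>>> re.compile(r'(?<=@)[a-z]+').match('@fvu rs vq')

The lookaround is zero-width — it requires the adjacent text to match without consuming it, so the asserted text isn't part of the match.
`match` is anchored at position 0; if the pattern doesn't fit there, it returns None.
Here position 0 doesn't satisfy it, so the call returns None.

None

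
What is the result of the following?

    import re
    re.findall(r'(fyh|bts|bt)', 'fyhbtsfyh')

Branches in `(...|...)` are attempted left-to-right; the first branch that allows the whole pattern to succeed is taken.
Scanning left to right: at [0:3] match 'fyh', group 1 = 'fyh'; at [3:6] match 'bts', group 1 = 'bts'; at [6:9] match 'fyh', group 1 = 'fyh'.
With a single group, `findall` returns only what that group captured — 3 items.

['fyh', 'bts', 'fyh']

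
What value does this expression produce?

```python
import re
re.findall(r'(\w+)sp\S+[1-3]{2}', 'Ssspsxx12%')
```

The pattern matches one or more of a word character (captured); then the literal 'sp', then one or more of a non-whitespace character, then exactly 2 of a character in [1-3].
Matches: at [0:9] match 'Ssspsxx12', group 1 = 'Ss'.
Because there's exactly one group, `findall` drops the full match and keeps group 1 from the one hit.

['Ss']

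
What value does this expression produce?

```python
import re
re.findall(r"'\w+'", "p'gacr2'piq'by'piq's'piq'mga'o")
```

No capturing groups, so `findall` returns the 4 full match strings.

["'gacr2'", "'by'", "'s'", "'mga'"]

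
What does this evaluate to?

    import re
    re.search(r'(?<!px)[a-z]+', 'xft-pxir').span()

A negative assertion filters positions out without eating any characters.
`re.search` tries every starting position until one works.
The match spans [0:3] → 'xft'.

(0, 3)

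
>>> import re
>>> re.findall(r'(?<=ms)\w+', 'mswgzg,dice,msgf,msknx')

Because the assertion is zero-width, the text it checks is not consumed and won't appear in the result.
Matches: at [2:6] → 'wgzg'; at [14:16] → 'gf'; at [19:22] → 'knx'.
`findall` yields the raw match text (3 of them) because the pattern has no groups.

['wgzg', 'gf', 'knx']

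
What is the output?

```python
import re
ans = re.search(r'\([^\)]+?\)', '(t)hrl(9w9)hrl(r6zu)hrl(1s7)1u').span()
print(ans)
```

`search` walks the string left to right and returns the first match it finds.
The match spans [0:3] → '(t)'.

(0, 3)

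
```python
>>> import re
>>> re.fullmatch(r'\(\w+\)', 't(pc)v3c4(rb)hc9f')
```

For `fullmatch`, every character of the input must be accounted for by the pattern.
Here there's no way to consume every character, so the call returns None.

None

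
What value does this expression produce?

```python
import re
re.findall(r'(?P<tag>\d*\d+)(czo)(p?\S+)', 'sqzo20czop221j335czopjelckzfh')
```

[('20', 'czo', 'p221j335czopjelckzfh')]

The pattern matches zero or more of a digit, then one or more of a digit (captured as 'tag'); then a literal 'c', then the literal 'zo' (captured); then optionally a literal 'p', then one or more of a non-whitespace character (captured).
Matches: at [4:29] match '20czop221j335czopjelckzfh', groups = ('20', 'czo', 'p221j335czopjelckzfh').
3 groups means the one result is a tuple of 3 captured strings — 1 here.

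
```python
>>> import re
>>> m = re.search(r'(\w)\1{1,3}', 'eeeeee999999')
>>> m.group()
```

'eeee'

`\1` is not a pattern — it's the concrete string captured by group 1, re-applied verbatim.
The match spans [0:4] → 'eeee'.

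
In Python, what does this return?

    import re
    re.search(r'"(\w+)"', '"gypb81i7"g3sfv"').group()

The match spans [0:10] → '"gypb81i7"'.

'"gypb81i7"'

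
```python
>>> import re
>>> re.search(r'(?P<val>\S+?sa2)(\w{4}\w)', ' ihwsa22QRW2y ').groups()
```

The pattern matches one or more of a non-whitespace character (lazy), then the literal 'sa2' (captured as 'val'); then exactly 4 of a word character, then a word character (captured).
`re.search` scans for the first position where the pattern succeeds.
The match spans [1:12] → 'ihwsa22QRW2'.
Captured: group 1 = 'ihwsa2', group 2 = '2QRW2'.

('ihwsa2', '2QRW2')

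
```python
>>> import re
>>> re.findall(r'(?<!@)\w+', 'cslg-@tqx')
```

A negative assertion filters positions out without eating any characters.
With no groups in the pattern, `findall` gives back each whole match — 2 here.

['cslg', 'qx']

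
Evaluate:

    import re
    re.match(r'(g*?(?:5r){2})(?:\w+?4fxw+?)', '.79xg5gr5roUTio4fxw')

With `match`, the pattern is implicitly anchored at the beginning.
Here the string doesn't start with a match, so the call returns None.

None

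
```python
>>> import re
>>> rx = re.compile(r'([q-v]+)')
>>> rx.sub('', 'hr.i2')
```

'h.i2'

Pattern: one or more of a character in [q-v] (captured).
Matches: at [1:2] → 'r'.
`sub` substitutes '' at each match site.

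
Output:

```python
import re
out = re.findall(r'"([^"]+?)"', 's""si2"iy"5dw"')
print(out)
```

['si2', '5dw']

`findall` collects group 1 from each match (2 total).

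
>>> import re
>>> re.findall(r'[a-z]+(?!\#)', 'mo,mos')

['mo', 'mos']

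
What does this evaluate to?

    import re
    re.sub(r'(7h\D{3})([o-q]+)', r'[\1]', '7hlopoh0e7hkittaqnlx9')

'[7hlop]h0e7hkittaqnlx9'

This matches the literal '7h', then exactly 3 of a non-digit (captured); then one or more of a character in [o-q] (captured).
Matches: at [0:6] → '7hlopo'.
`\1` in the replacement pulls in group 1's text for each match.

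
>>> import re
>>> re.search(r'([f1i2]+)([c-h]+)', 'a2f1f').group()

This matches one or more of one of [f1i2] (captured); then one or more of a character in [c-h] (captured).
`re.search` scans for the first position where the pattern succeeds.
The match spans [1:5] → '2f1f'.
Captured: group 1 = '2f1', group 2 = 'f'.

'2f1f'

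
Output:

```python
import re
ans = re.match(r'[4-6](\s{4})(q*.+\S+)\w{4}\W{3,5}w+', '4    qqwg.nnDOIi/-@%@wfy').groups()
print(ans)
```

('    ', 'qqwg.nn')

The match spans [0:22] → '4    qqwg.nnDOIi/-@%@w'.
Captured: group 1 = '    ', group 2 = 'qqwg.nn'.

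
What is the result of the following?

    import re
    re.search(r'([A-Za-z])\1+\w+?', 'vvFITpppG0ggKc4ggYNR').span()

(0, 3)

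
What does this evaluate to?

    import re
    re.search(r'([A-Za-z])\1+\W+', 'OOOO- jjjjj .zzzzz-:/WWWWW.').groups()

('O',)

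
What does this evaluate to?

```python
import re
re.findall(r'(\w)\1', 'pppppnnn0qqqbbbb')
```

`\1` is not a pattern — it's the concrete string captured by group 1, re-applied verbatim.
`findall` collects group 1 from each match (6 total).

['p', 'p', 'n', 'q', 'b', 'b']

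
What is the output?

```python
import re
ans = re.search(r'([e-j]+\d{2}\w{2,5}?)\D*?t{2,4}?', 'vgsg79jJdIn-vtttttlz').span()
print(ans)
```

(3, 15)

The match spans [3:15] → 'g79jJdIn-vtt'.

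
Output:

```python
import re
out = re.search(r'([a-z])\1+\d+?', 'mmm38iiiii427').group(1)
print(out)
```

m

After group 1 captures some text, `\1` only succeeds where that same text appears again.
Unlike `match`, `search` isn't anchored — it looks for the pattern anywhere in the string.
The match spans [0:4] → 'mmm3'.
Captured: group 1 = 'm'.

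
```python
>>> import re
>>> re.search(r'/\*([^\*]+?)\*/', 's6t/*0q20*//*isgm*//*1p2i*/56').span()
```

(3, 11)

The match spans [3:11] → '/*0q20*/'.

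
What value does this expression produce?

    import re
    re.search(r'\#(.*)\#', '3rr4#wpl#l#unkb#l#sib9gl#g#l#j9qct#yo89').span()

`re.search` scans for the first position where the pattern succeeds.
The match spans [4:35] → '#wpl#l#unkb#l#sib9gl#g#l#j9qct#'.
Captured: group 1 = 'wpl#l#unkb#l#sib9gl#g#l#j9qct'.

(4, 35)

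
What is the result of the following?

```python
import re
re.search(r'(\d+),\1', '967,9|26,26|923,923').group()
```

'26,26'

`\1` has to match the exact text group 1 already captured.
`re.search` tries every starting position until one works.
The match spans [6:11] → '26,26'.
Captured: group 1 = '26'.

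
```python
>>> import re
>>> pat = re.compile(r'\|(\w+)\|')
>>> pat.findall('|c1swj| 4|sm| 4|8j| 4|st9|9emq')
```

Scanning left to right: at [0:7] match '|c1swj|', group 1 = 'c1swj'; at [9:13] match '|sm|', group 1 = 'sm'; at [15:19] match '|8j|', group 1 = '8j'; at [21:26] match '|st9|', group 1 = 'st9'.
`findall` collects group 1 from each match (4 total).

['c1swj', 'sm', '8j', 'st9']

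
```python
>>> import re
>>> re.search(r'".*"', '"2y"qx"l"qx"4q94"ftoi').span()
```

`re.search` scans for the first position where the pattern succeeds.
The match spans [0:17] → '"2y"qx"l"qx"4q94"'.

(0, 17)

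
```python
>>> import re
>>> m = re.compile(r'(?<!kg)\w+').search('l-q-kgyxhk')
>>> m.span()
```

(0, 1)

The negative lookaround is zero-width — it rules out positions where the adjacent text would match, without consuming anything.
The match spans [0:1] → 'l'.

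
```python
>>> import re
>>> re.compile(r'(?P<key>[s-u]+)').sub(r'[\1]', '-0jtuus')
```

'-0j[tuus]'

This matches one or more of a character in [s-u] (captured as 'key').
Matches: at [3:7] → 'tuus'.
`\1` in the replacement pulls in group 1's text for each match.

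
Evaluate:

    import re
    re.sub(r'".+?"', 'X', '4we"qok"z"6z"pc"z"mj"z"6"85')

Matches: at [3:8] → '"qok"'; at [9:13] → '"6z"'; at [15:18] → '"z"'; at [20:23] → '"z"'.
Each match is replaced by 'X'.

'4weXzXpcXmjX6"85'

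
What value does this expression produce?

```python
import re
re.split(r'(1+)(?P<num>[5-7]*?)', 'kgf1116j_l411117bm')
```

With a capturing group present, the delimiter's captured portion is kept in the result list.

['kgf', '111', '', '6j_l4', '1111', '', '7bm']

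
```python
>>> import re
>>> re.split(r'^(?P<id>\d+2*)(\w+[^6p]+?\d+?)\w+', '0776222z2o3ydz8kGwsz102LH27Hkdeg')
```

This matches anchored at the start of the string; then one or more of a digit, then zero or more of the literal '2' (captured as 'id'); then one or more of a word character, then one or more of any character except [6p] (lazy), then one or more of a digit (lazy) (captured); then one or more of a word character.
Matches to split on: at [0:32] → '0776222z2o3ydz8kGwsz102LH27Hkdeg'.
`re.split` interleaves the captured-group text with the surrounding fragments.

['', '0776222', 'z2o3ydz8kGwsz102LH27', '']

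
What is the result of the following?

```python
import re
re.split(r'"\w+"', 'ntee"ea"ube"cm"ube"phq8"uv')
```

['ntee', 'ube', 'ube', 'uv']

Matches to split on: at [4:8] → '"ea"'; at [11:15] → '"cm"'; at [18:24] → '"phq8"'.
Each match becomes a cut point; 4 segments remain.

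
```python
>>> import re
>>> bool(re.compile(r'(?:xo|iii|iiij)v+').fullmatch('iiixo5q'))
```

For `fullmatch`, every character of the input must be accounted for by the pattern.
Here the pattern can't cover the whole string, so the call returns None, and `bool(None)` is False.

False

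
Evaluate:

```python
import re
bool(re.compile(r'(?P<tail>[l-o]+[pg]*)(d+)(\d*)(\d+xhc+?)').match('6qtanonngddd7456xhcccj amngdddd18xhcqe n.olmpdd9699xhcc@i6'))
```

False

`re.match` only tries the pattern at the start of the string.
Here position 0 doesn't satisfy it, so the call returns None, and `bool(None)` is False.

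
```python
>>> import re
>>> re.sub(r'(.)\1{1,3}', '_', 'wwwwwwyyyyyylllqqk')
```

After group 1 captures some text, `\1` only succeeds where that same text appears again.
Matches: at [0:4] → 'wwww'; at [4:6] → 'ww'; at [6:10] → 'yyyy'; at [10:12] → 'yy'; at [12:15] → 'lll'; ….
Every occurrence is swapped for '_'.

'______k'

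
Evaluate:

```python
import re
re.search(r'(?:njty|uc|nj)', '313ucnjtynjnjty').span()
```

`search` walks the string left to right and returns the first match it finds.
The match spans [3:5] → 'uc'.

(3, 5)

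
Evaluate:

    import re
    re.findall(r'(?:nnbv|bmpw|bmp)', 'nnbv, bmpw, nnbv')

['nnbv', 'bmpw', 'nnbv']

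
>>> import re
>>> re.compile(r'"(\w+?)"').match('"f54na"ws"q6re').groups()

('f54na',)

The match spans [0:7] → '"f54na"'.
Captured: group 1 = 'f54na'.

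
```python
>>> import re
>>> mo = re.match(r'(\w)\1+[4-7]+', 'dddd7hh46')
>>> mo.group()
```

`match` is anchored at position 0; if the pattern doesn't fit there, it returns None.
The match spans [0:5] → 'dddd7'.

'dddd7'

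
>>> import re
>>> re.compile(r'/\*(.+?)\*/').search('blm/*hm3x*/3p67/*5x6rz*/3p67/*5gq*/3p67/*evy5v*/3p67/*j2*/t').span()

(3, 11)

The match spans [3:11] → '/*hm3x*/'.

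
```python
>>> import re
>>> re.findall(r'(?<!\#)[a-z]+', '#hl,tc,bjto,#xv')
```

The negative lookaround is zero-width — it rules out positions where the adjacent text would match, without consuming anything.
Scanning left to right: at [2:3] → 'l'; at [4:6] → 'tc'; at [7:11] → 'bjto'; at [14:15] → 'v'.
No capturing groups, so `findall` returns the 4 full match strings.

['l', 'tc', 'bjto', 'v']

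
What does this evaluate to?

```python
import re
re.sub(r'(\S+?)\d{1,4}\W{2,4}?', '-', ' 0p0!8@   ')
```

' -  '

Pattern: one or more of a non-whitespace character (lazy) (captured); then 1 to 4 of a digit, then 2 to 4 of a non-word character (lazy).
Because the quantifier is non-greedy, it stops expanding at the earliest point where the rest of the pattern can succeed.
Matches: at [1:8] → '0p0!8@ '.
Each match is replaced by '-'.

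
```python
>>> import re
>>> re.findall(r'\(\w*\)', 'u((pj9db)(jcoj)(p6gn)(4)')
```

['(pj9db)', '(jcoj)', '(p6gn)', '(4)']

Matches: at [2:9] → '(pj9db)'; at [9:15] → '(jcoj)'; at [15:21] → '(p6gn)'; at [21:24] → '(4)'.
With no groups in the pattern, `findall` gives back each whole match — 4 here.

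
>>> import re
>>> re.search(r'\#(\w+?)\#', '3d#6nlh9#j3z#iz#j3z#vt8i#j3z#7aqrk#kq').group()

`search` walks the string left to right and returns the first match it finds.
The match spans [2:9] → '#6nlh9#'.
Captured: group 1 = '6nlh9'.

'#6nlh9#'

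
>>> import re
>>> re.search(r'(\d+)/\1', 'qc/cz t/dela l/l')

`\1` has to match the exact text group 1 already captured.
Here no position works, so the call returns None.

None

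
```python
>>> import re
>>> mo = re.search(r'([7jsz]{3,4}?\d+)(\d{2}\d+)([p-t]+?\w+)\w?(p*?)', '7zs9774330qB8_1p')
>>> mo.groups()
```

Pattern: 3 to 4 of one of [7jsz] (lazy), then one or more of a digit (captured); then exactly 2 of a digit, then one or more of a digit (captured); then one or more of a character in [p-t] (lazy), then one or more of a word character (captured); then optionally a word character; then zero or more of a literal 'p' (lazy) (captured).
Unlike `match`, `search` isn't anchored — it looks for the pattern anywhere in the string.
The match spans [0:16] → '7zs9774330qB8_1p'.
Captured: group 1 = '7zs9774', group 2 = '330', group 3 = 'qB8_1p', group 4 = ''.

('7zs9774', '330', 'qB8_1p', '')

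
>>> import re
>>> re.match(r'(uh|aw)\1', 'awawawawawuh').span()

(0, 4)

`\1` has to match the exact text group 1 already captured.
`re.match` only tries the pattern at the start of the string.
The match spans [0:4] → 'awaw'.
Captured: group 1 = 'aw'.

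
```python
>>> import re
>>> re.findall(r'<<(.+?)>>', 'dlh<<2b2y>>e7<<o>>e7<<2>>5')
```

Because the quantifier is non-greedy, it stops expanding at the earliest point where the rest of the pattern can succeed.
Matches: at [3:11] match '<<2b2y>>', group 1 = '2b2y'; at [13:18] match '<<o>>', group 1 = 'o'; at [20:25] match '<<2>>', group 1 = '2'.
`findall` collects group 1 from each match (3 total).

['2b2y', 'o', '2']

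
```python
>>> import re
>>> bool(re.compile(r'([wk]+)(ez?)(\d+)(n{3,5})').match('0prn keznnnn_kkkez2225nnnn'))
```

False

This matches one or more of one of [wk] (captured); then the literal 'e', then optionally the literal 'z' (captured); then one or more of a digit (captured); then 3 to 5 of a literal 'n' (captured).
With `match`, the pattern is implicitly anchored at the beginning.
Here position 0 doesn't satisfy it, so the call returns None, and `bool(None)` is False.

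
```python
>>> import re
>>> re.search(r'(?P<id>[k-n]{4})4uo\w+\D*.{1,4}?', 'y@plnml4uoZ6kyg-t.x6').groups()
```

('lnml',)

The match spans [3:20] → 'lnml4uoZ6kyg-t.x6'.
Captured: group 1 = 'lnml'.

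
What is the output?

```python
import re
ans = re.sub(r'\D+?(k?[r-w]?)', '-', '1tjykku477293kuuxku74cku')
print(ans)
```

1----477293---74-

This matches one or more of a non-digit (lazy); then optionally a literal 'k', then optionally a character in [r-w] (captured).
A non-greedy quantifier consumes as few characters as it can — just enough that the remainder of the pattern still matches from where it stops; whatever follows it matches normally.
Matches: at [1:2] → 't'; at [2:3] → 'j'; at [3:5] → 'yk'; at [5:7] → 'ku'; at [13:15] → 'ku'; ….
Every occurrence is swapped for '-'.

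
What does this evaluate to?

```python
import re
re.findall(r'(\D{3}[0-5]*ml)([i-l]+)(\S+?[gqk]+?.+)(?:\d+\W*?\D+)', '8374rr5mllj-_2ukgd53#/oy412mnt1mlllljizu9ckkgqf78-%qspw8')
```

Multiple groups make `findall` return tuples — one 3-tuple for the one match.

[('mnt1ml', 'lllji', 'zu9ckkgqf7')]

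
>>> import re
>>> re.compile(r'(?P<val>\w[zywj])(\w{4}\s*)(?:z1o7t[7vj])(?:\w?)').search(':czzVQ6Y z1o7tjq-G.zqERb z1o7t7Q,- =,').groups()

('zz', 'VQ6Y ')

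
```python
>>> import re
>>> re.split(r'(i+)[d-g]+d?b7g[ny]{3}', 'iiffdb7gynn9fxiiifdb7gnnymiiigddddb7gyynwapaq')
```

['', 'ii', '9fx', 'iii', 'm', 'iii', 'wapaq']

The pattern matches one or more of a literal 'i' (captured); then one or more of a character in [d-g]; then optionally the literal 'd', then the literal 'b7g', then exactly 3 of one of [ny].
Matches to split on: at [0:11] → 'iiffdb7gynn'; at [14:25] → 'iiifdb7gnny'; at [26:40] → 'iiigddddb7gyyn'.
With a capturing group present, the delimiter's captured portion is kept in the result list.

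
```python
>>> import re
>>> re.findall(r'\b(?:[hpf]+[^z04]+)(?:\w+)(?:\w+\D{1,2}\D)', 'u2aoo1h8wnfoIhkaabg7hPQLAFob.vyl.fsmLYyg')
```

['fsmLYyg']

Pattern: a word boundary (`\b`, zero-width); then one or more of one of [hpf], then one or more of any character except [z04] (non-capturing group); then one or more of a word character (non-capturing group); then one or more of a word character, then 1 to 2 of a non-digit, then a non-digit (non-capturing group).
Scanning left to right: at [33:40] → 'fsmLYyg'.
With no groups in the pattern, `findall` gives back each whole match — 1 here.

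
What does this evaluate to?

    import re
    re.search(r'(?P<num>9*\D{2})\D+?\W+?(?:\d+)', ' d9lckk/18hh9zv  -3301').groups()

('9lc',)

The pattern matches zero or more of a literal '9', then exactly 2 of a non-digit (captured as 'num'); then one or more of a non-digit (lazy); then one or more of a non-word character (lazy); then one or more of a digit (non-capturing group).
`re.search` tries every starting position until one works.
The match spans [2:10] → '9lckk/18'.
Captured: group 1 = '9lc'.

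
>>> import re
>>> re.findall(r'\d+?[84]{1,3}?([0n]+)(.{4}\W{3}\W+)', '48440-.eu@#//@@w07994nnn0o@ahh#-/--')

Pattern: one or more of a digit (lazy), then 1 to 3 of one of [84] (lazy); then one or more of one of [0n] (captured); then exactly 4 of any character, then exactly 3 of a non-word character, then one or more of a non-word character (captured).
With 2 capturing groups, `findall` returns a 2-tuple per match.

[('0', '-.eu@#//@@')]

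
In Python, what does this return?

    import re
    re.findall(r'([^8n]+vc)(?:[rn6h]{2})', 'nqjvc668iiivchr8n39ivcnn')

With a single group, `findall` returns only what that group captured — 3 items.

['qjvc', 'iiivc', '39ivc']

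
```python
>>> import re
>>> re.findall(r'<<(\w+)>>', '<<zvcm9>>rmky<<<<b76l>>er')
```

['zvcm9', 'b76l']

`findall` collects group 1 from each match (2 total).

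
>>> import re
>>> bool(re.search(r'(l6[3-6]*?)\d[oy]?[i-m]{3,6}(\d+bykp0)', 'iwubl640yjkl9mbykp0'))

Pattern: the literal 'l6', then zero or more of a character in [3-6] (lazy) (captured); then a digit, then optionally one of [oy], then 3 to 6 of a character in [i-m]; then one or more of a digit, then the literal 'by', then the literal 'kp0' (captured).
Here nothing in the string fits, so the call returns None, and `bool(None)` is False.

False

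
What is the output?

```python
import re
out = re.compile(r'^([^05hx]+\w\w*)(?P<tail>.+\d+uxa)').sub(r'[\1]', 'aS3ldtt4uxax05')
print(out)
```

Pattern: anchored at the start of the string; then one or more of any character except [05hx], then a word character, then zero or more of a word character (captured); then one or more of any character, then one or more of a digit, then the literal 'uxa' (captured as 'tail').
Matches: at [0:11] → 'aS3ldtt4uxa'.
`\1` in the replacement pulls in group 1's text for each match.

[aS3ldt]x05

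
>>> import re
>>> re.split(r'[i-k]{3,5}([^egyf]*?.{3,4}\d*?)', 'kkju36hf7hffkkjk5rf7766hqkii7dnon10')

This matches 3 to 5 of a character in [i-k]; then zero or more of any character except [egyf] (lazy), then 3 to 4 of any character, then zero or more of a digit (lazy) (captured).
Matches to split on: at [0:7] → 'kkju36h'; at [12:20] → 'kkjk5rf7'; at [25:32] → 'kii7dno'.
Because the pattern has a capturing group, `split` also inserts each captured text between the pieces.

['', 'u36h', 'f7hff', '5rf7', '766hq', '7dno', 'n10']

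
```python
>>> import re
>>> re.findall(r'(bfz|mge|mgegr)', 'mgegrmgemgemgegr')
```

Branches in `(...|...)` are attempted left-to-right; the first branch that allows the whole pattern to succeed is taken.
Walking the string: at [0:3] match 'mge', group 1 = 'mge'; at [5:8] match 'mge', group 1 = 'mge'; at [8:11] match 'mge', group 1 = 'mge'; at [11:14] match 'mge', group 1 = 'mge'.
One capturing group, so `findall` returns just the captured substring from each match — 4 in all.

['mge', 'mge', 'mge', 'mge']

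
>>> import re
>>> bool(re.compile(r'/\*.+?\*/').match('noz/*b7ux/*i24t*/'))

False

`match` is anchored at position 0; if the pattern doesn't fit there, it returns None.
Here the pattern fails at index 0, so the call returns None, and `bool(None)` is False.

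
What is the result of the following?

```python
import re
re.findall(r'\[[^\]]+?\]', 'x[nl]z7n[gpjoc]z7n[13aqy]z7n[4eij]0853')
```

['[nl]', '[gpjoc]', '[13aqy]', '[4eij]']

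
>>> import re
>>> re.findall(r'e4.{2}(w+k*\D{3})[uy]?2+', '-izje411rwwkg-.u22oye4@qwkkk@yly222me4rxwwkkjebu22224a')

This matches the literal 'e4', then exactly 2 of any character; then one or more of the literal 'w', then zero or more of a literal 'k', then exactly 3 of a non-digit (captured); then optionally one of [uy], then one or more of a literal '2'.
Walking the string: at [20:35] match 'e4@qwkkk@yly222', group 1 = 'wkkk@yl'; at [36:52] match 'e4rxwwkkjebu2222', group 1 = 'wwkkjeb'.
`findall` collects group 1 from each match (2 total).

['wkkk@yl', 'wwkkjeb']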